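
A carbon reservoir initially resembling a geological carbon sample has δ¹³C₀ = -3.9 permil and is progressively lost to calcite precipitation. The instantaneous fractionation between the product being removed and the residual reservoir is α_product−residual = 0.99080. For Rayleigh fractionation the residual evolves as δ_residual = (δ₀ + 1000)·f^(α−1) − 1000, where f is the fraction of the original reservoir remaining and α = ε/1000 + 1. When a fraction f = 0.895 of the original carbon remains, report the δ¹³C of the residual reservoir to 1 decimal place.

Rayleigh residual: δ_res = (δ₀ + 1000)·f^(α−1) − 1000
α − 1 = -0.00920
f^(α−1) = 0.895^(-0.00920) = 1.001021
δ_res = (-3.9 + 1000) × 1.001021 − 1000 = 997.117 − 1000 = -2.88 permil

-2.9 permil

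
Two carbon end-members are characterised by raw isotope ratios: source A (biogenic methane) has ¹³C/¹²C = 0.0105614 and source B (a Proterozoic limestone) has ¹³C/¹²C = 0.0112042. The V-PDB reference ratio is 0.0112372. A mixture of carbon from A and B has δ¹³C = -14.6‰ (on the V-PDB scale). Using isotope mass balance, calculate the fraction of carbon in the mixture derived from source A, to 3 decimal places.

δ_A = (0.0105614/0.0112372 − 1)×1000 = (0.939860 − 1)×1000 = -60.140‰
δ_B = (0.0112042/0.0112372 − 1)×1000 = (0.997063 − 1)×1000 = -2.937‰
f_A = (δ_mix − δ_B)/(δ_A − δ_B) = (-14.6 − (-2.937))/(-60.140 − (-2.937))
f_A = -11.663 / -57.203 = 0.2039

0.204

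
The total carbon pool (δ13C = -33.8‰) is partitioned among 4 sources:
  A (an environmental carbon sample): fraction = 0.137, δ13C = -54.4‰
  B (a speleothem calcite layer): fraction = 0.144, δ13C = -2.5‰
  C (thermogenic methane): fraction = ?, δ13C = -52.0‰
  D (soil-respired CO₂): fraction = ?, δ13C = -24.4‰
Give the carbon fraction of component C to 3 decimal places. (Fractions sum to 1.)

0.306

Let f_C and f_D be the unknown fractions; fractions sum to 1 so f_C + f_D = 0.719.
Mass balance: Σ fᵢ·δᵢ = δ_bulk ⇒ f_C·(-52.0) + f_D·(-24.4) = -33.8 − (-7.813) = -25.987
Substitute f_D = 0.719 − f_C:
f_C·(-52.0 − -24.4) = -25.987 − 0.719×(-24.4) = -8.444
f_C = -8.444 / -27.6 = 0.3059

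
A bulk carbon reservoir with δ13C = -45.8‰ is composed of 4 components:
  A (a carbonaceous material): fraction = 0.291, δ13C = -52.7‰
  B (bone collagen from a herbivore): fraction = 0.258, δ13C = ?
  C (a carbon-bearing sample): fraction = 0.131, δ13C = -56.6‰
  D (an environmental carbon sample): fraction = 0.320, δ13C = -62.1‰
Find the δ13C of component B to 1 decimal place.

-12.3‰

Isotope mass balance: δ_bulk = Σ fᵢ·δᵢ.
-45.8 = 0.291×(-52.7) + 0.258×δ_B + 0.131×(-56.6) + 0.320×(-62.1)
0.258·δ_B = -45.8 − (-42.622) = -3.178
δ_B = -3.178 / 0.258 = -12.32‰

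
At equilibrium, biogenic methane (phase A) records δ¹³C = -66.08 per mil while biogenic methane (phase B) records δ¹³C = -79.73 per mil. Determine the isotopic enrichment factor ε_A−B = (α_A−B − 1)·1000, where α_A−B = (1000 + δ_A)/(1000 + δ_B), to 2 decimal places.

14.83 per mil

α_A−B = (1000 + -66.08) / (1000 + -79.73) = 933.92 / 920.27 = 1.014833
ε_A−B = (1.014833 − 1) × 1000 = 14.833 per mil
(The approximation ε ≈ δ_A − δ_B would give 13.65 per mil.)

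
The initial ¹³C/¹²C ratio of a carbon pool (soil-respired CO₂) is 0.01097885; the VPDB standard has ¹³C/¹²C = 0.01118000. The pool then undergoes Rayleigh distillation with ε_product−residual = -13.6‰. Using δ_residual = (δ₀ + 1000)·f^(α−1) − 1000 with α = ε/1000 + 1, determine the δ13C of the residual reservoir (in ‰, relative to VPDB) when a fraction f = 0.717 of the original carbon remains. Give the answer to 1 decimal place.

δ₀ = (0.01097885/0.01118000 − 1)×1000 = (0.982008 − 1)×1000 = -17.992‰
α − 1 = ε/1000 = -0.0136
f^(α−1) = 0.717^(-0.0136) = 1.004535
δ_res = (-17.992 + 1000) × 1.004535 − 1000 = 986.461 − 1000 = -13.54‰

-13.5‰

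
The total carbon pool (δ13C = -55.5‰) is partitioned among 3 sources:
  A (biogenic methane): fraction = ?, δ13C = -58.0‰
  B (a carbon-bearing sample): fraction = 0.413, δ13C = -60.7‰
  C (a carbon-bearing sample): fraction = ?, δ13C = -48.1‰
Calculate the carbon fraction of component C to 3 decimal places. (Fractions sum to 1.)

0.365

Let f_C and f_A be the unknown fractions; fractions sum to 1 so f_C + f_A = 0.587.
Mass balance: Σ fᵢ·δᵢ = δ_bulk ⇒ f_C·(-48.1) + f_A·(-58.0) = -55.5 − (-25.069) = -30.431
Substitute f_A = 0.587 − f_C:
f_C·(-48.1 − -58.0) = -30.431 − 0.587×(-58.0) = 3.615
f_C = 3.615 / 9.9 = 0.3652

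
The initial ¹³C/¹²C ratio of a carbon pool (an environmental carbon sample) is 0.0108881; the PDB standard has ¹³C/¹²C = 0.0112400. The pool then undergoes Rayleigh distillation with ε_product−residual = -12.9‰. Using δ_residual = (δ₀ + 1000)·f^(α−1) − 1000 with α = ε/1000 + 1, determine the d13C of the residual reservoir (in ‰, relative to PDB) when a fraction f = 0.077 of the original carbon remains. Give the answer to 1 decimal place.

1.3‰

δ₀ = (0.0108881/0.0112400 − 1)×1000 = (0.968692 − 1)×1000 = -31.308‰
α − 1 = ε/1000 = -0.0129
f^(α−1) = 0.077^(-0.0129) = 1.033628
δ_res = (-31.308 + 1000) × 1.033628 − 1000 = 1001.267 − 1000 = 1.27‰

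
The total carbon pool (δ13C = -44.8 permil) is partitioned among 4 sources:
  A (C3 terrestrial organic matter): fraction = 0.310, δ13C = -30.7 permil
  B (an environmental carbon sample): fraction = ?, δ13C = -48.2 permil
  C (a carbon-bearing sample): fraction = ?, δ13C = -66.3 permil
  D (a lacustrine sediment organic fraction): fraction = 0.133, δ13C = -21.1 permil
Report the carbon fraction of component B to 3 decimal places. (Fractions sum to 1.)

0.246

Let f_B and f_C be the unknown fractions; fractions sum to 1 so f_B + f_C = 0.557.
Mass balance: Σ fᵢ·δᵢ = δ_bulk ⇒ f_B·(-48.2) + f_C·(-66.3) = -44.8 − (-12.323) = -32.477
Substitute f_C = 0.557 − f_B:
f_B·(-48.2 − -66.3) = -32.477 − 0.557×(-66.3) = 4.452
f_B = 4.452 / 18.1 = 0.2460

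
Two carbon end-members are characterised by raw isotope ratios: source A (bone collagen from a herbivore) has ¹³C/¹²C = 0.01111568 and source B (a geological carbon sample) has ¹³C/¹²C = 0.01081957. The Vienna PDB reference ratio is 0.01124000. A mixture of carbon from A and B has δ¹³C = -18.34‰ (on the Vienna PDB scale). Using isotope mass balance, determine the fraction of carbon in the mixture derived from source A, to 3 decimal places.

0.724

δ_A = (0.01111568/0.01124000 − 1)×1000 = (0.988940 − 1)×1000 = -11.060‰
δ_B = (0.01081957/0.01124000 − 1)×1000 = (0.962595 − 1)×1000 = -37.405‰
f_A = (δ_mix − δ_B)/(δ_A − δ_B) = (-18.34 − (-37.405))/(-11.060 − (-37.405))
f_A = 19.065 / 26.344 = 0.7237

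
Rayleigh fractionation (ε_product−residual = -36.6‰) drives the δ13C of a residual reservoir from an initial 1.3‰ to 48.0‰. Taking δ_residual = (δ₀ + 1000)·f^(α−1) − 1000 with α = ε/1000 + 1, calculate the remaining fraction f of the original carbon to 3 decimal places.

0.288

α − 1 = ε/1000 = -0.0366
(δ_res + 1000)/(δ₀ + 1000) = (48.0 + 1000)/(1.3 + 1000) = 1048.0/1001.3 = 1.046639
f = 1.046639^(1/-0.0366) = exp(ln(1.046639)/-0.0366) = exp(0.04558/-0.0366)
f = exp(-1.2455) = 0.2878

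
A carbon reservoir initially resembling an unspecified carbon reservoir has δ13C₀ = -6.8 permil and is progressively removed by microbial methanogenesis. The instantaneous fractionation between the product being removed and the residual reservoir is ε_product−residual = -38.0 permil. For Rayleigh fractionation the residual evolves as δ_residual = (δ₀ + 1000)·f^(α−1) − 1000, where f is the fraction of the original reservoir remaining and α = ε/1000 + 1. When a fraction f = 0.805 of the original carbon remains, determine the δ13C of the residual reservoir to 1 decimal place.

Rayleigh residual: δ_res = (δ₀ + 1000)·f^(α−1) − 1000
α = ε/1000 + 1 = 0.96200, so α − 1 = -0.03800
f^(α−1) = 0.805^(-0.03800) = 1.008277
δ_res = (-6.8 + 1000) × 1.008277 − 1000 = 1001.420 − 1000 = 1.42 permil

1.4 permil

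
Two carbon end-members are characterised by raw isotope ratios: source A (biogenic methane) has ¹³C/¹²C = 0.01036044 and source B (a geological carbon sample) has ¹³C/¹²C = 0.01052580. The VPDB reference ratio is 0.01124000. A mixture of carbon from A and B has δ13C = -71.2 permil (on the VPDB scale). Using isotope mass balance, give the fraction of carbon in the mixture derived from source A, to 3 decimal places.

δ_A = (0.01036044/0.01124000 − 1)×1000 = (0.921747 − 1)×1000 = -78.253 permil
δ_B = (0.01052580/0.01124000 − 1)×1000 = (0.936459 − 1)×1000 = -63.541 permil
f_A = (δ_mix − δ_B)/(δ_A − δ_B) = (-71.2 − (-63.541))/(-78.253 − (-63.541))
f_A = -7.659 / -14.712 = 0.5206

0.521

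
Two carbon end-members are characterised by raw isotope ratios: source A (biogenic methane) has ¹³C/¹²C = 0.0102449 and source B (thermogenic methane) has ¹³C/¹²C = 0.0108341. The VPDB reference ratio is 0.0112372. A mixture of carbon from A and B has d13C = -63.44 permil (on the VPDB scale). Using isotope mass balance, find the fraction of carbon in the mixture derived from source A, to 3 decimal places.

0.526

δ_A = (0.0102449/0.0112372 − 1)×1000 = (0.911695 − 1)×1000 = -88.305 permil
δ_B = (0.0108341/0.0112372 − 1)×1000 = (0.964128 − 1)×1000 = -35.872 permil
f_A = (δ_mix − δ_B)/(δ_A − δ_B) = (-63.44 − (-35.872))/(-88.305 − (-35.872))
f_A = -27.568 / -52.433 = 0.5258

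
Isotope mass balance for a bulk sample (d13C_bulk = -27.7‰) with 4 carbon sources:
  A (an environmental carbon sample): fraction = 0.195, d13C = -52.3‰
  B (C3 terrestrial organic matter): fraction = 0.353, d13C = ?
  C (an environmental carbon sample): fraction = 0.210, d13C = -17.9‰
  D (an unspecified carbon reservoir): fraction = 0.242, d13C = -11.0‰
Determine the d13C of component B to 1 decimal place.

-31.4‰

Isotope mass balance: δ_bulk = Σ fᵢ·δᵢ.
-27.7 = 0.195×(-52.3) + 0.353×δ_B + 0.210×(-17.9) + 0.242×(-11.0)
0.353·δ_B = -27.7 − (-16.619) = -11.081
δ_B = -11.081 / 0.353 = -31.39‰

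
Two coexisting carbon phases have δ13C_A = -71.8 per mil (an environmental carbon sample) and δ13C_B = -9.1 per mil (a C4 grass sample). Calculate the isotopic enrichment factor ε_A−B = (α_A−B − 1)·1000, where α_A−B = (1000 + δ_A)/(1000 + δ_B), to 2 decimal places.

-63.28 per mil

α_A−B = (1000 + -71.8) / (1000 + -9.1) = 928.2 / 990.9 = 0.936724
ε_A−B = (0.936724 − 1) × 1000 = -63.276 per mil
(The approximation ε ≈ δ_A − δ_B would give -62.7 per mil.)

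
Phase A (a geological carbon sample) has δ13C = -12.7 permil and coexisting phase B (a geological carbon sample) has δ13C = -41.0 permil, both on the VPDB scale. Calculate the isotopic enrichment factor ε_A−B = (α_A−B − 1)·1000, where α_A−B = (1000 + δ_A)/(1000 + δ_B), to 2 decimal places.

α_A−B = (1000 + -12.7) / (1000 + -41.0) = 987.3 / 959.0 = 1.029510
ε_A−B = (1.029510 − 1) × 1000 = 29.510 permil
(The approximation ε ≈ δ_A − δ_B would give 28.3 permil.)

29.51 permil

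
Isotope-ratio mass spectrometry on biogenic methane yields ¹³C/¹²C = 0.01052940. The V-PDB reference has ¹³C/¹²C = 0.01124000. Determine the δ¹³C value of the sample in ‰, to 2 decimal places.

δ¹³C = (R_sample / R_standard − 1) × 1000
R_sample / R_standard = 0.01052940 / 0.01124000 = 0.936779
δ¹³C = (0.936779 − 1) × 1000 = -63.221‰

-63.22‰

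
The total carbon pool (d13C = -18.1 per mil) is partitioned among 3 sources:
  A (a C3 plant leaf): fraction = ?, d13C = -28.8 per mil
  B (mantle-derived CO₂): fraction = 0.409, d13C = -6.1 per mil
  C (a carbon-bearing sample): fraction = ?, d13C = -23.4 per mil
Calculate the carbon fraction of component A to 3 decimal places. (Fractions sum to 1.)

Let f_A and f_C be the unknown fractions; fractions sum to 1 so f_A + f_C = 0.591.
Mass balance: Σ fᵢ·δᵢ = δ_bulk ⇒ f_A·(-28.8) + f_C·(-23.4) = -18.1 − (-2.495) = -15.605
Substitute f_C = 0.591 − f_A:
f_A·(-28.8 − -23.4) = -15.605 − 0.591×(-23.4) = -1.776
f_A = -1.776 / -5.4 = 0.3288

0.329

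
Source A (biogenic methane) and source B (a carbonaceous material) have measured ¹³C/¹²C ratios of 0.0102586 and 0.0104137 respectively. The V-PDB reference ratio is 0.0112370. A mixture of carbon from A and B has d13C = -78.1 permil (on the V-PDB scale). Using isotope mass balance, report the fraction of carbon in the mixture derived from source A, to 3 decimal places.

0.350

δ_A = (0.0102586/0.0112370 − 1)×1000 = (0.912930 − 1)×1000 = -87.070 permil
δ_B = (0.0104137/0.0112370 − 1)×1000 = (0.926733 − 1)×1000 = -73.267 permil
f_A = (δ_mix − δ_B)/(δ_A − δ_B) = (-78.1 − (-73.267))/(-87.070 − (-73.267))
f_A = -4.833 / -13.803 = 0.3502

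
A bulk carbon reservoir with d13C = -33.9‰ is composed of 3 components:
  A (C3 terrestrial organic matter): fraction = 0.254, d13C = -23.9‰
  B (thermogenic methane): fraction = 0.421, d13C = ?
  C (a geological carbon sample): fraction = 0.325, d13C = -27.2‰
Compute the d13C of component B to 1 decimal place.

-45.1‰

Isotope mass balance: δ_bulk = Σ fᵢ·δᵢ.
-33.9 = 0.254×(-23.9) + 0.421×δ_B + 0.325×(-27.2)
0.421·δ_B = -33.9 − (-14.911) = -18.989
δ_B = -18.989 / 0.421 = -45.11‰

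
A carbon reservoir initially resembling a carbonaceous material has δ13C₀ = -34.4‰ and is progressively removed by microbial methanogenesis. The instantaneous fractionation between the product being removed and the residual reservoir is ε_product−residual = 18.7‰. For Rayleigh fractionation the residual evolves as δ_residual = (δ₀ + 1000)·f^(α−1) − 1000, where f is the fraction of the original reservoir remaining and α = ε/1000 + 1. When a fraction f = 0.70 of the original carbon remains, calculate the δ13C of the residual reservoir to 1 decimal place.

Rayleigh residual: δ_res = (δ₀ + 1000)·f^(α−1) − 1000
α = ε/1000 + 1 = 1.01870, so α − 1 = 0.01870
f^(α−1) = 0.70^(0.01870) = 0.993352
δ_res = (-34.4 + 1000) × 0.993352 − 1000 = 959.181 − 1000 = -40.82‰

-40.8‰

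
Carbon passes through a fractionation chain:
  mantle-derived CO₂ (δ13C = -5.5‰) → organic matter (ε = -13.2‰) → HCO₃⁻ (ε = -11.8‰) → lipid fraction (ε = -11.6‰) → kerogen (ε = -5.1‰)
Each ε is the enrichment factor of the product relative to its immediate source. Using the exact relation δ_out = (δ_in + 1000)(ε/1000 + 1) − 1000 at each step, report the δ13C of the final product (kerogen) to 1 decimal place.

-46.3‰

step 1: δ = (-5.50 + 1000)·(-13.2/1000 + 1) − 1000 = -18.63‰
step 2: δ = (-18.63 + 1000)·(-11.8/1000 + 1) − 1000 = -30.21‰
step 3: δ = (-30.21 + 1000)·(-11.6/1000 + 1) − 1000 = -41.46‰
step 4: δ = (-41.46 + 1000)·(-5.1/1000 + 1) − 1000 = -46.35‰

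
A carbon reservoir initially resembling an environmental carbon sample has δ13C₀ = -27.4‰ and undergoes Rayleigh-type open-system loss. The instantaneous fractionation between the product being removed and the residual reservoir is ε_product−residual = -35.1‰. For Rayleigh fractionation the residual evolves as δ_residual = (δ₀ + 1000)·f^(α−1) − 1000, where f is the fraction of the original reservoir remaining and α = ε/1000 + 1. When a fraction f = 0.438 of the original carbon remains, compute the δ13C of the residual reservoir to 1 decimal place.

Rayleigh residual: δ_res = (δ₀ + 1000)·f^(α−1) − 1000
α = ε/1000 + 1 = 0.96490, so α − 1 = -0.03510
f^(α−1) = 0.438^(-0.03510) = 1.029400
δ_res = (-27.4 + 1000) × 1.029400 − 1000 = 1001.195 − 1000 = 1.19‰

1.2‰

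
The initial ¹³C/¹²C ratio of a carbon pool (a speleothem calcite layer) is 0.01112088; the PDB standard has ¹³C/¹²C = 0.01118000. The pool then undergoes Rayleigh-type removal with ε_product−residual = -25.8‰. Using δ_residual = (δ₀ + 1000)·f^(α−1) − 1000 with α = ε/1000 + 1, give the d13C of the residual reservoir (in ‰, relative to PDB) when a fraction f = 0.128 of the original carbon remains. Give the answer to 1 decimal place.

48.9‰

δ₀ = (0.01112088/0.01118000 − 1)×1000 = (0.994712 − 1)×1000 = -5.288‰
α − 1 = ε/1000 = -0.0258
f^(α−1) = 0.128^(-0.0258) = 1.054469
δ_res = (-5.288 + 1000) × 1.054469 − 1000 = 1048.893 − 1000 = 48.89‰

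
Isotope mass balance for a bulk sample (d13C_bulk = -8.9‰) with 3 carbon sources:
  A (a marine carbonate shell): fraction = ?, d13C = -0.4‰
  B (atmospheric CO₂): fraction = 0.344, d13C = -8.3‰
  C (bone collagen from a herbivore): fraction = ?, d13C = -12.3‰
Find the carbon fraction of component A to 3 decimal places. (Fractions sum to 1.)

0.170

Let f_A and f_C be the unknown fractions; fractions sum to 1 so f_A + f_C = 0.656.
Mass balance: Σ fᵢ·δᵢ = δ_bulk ⇒ f_A·(-0.4) + f_C·(-12.3) = -8.9 − (-2.855) = -6.045
Substitute f_C = 0.656 − f_A:
f_A·(-0.4 − -12.3) = -6.045 − 0.656×(-12.3) = 2.024
f_A = 2.024 / 11.9 = 0.1701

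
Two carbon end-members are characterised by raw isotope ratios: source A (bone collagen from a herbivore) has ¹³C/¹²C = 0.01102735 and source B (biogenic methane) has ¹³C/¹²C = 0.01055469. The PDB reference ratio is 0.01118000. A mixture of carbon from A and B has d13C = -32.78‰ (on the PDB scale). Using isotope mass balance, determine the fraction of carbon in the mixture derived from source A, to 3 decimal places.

δ_A = (0.01102735/0.01118000 − 1)×1000 = (0.986346 − 1)×1000 = -13.654‰
δ_B = (0.01055469/0.01118000 − 1)×1000 = (0.944069 − 1)×1000 = -55.931‰
f_A = (δ_mix − δ_B)/(δ_A − δ_B) = (-32.78 − (-55.931))/(-13.654 − (-55.931))
f_A = 23.151 / 42.277 = 0.5476

0.548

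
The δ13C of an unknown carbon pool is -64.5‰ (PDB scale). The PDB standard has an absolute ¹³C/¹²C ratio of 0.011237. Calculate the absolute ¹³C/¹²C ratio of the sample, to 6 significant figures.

R_sample = R_standard × (δ13C/1000 + 1)
R_sample = 0.011237 × (-64.5/1000 + 1) = 0.011237 × 0.935500
R_sample = 0.0105122

0.0105122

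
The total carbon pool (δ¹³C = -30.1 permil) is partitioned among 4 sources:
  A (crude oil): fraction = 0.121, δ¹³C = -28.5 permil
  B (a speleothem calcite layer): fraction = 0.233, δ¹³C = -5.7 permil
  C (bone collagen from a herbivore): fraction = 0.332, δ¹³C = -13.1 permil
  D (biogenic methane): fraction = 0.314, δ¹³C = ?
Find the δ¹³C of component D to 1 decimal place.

-66.8 permil

Isotope mass balance: δ_bulk = Σ fᵢ·δᵢ.
-30.1 = 0.121×(-28.5) + 0.233×(-5.7) + 0.332×(-13.1) + 0.314×δ_D
0.314·δ_D = -30.1 − (-9.126) = -20.974
δ_D = -20.974 / 0.314 = -66.80 permil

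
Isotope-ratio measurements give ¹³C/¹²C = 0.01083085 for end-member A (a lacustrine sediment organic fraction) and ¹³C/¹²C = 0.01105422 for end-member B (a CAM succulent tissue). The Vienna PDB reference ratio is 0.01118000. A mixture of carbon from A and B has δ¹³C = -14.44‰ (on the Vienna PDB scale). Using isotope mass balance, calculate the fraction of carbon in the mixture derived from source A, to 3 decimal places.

0.160

δ_A = (0.01083085/0.01118000 − 1)×1000 = (0.968770 − 1)×1000 = -31.230‰
δ_B = (0.01105422/0.01118000 − 1)×1000 = (0.988750 − 1)×1000 = -11.250‰
f_A = (δ_mix − δ_B)/(δ_A − δ_B) = (-14.44 − (-11.250))/(-31.230 − (-11.250))
f_A = -3.190 / -19.979 = 0.1596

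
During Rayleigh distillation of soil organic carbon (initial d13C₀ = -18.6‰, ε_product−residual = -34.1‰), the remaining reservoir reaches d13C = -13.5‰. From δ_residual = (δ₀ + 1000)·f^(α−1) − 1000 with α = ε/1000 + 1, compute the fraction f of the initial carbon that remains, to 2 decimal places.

α − 1 = ε/1000 = -0.0341
(δ_res + 1000)/(δ₀ + 1000) = (-13.5 + 1000)/(-18.6 + 1000) = 986.5/981.4 = 1.005197
f = 1.005197^(1/-0.0341) = exp(ln(1.005197)/-0.0341) = exp(0.00518/-0.0341)
f = exp(-0.1520) = 0.8590

0.86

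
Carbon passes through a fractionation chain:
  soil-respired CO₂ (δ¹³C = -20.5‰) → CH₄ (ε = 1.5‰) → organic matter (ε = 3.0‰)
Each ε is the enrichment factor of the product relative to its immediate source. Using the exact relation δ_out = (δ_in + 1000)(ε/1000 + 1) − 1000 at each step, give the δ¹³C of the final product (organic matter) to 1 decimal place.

-16.1‰

step 1: δ = (-20.50 + 1000)·(1.5/1000 + 1) − 1000 = -19.03‰
step 2: δ = (-19.03 + 1000)·(3.0/1000 + 1) − 1000 = -16.09‰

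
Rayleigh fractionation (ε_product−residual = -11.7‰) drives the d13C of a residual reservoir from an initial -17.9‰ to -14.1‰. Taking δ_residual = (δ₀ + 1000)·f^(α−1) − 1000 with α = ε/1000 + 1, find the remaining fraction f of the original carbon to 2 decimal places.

0.72

α − 1 = ε/1000 = -0.0117
(δ_res + 1000)/(δ₀ + 1000) = (-14.1 + 1000)/(-17.9 + 1000) = 985.9/982.1 = 1.003869
f = 1.003869^(1/-0.0117) = exp(ln(1.003869)/-0.0117) = exp(0.00386/-0.0117)
f = exp(-0.3301) = 0.7189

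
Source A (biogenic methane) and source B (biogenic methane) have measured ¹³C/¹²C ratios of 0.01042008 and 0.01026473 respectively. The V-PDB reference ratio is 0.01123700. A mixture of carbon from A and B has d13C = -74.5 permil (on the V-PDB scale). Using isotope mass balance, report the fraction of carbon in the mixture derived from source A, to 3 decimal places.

0.870

δ_A = (0.01042008/0.01123700 − 1)×1000 = (0.927301 − 1)×1000 = -72.699 permil
δ_B = (0.01026473/0.01123700 − 1)×1000 = (0.913476 − 1)×1000 = -86.524 permil
f_A = (δ_mix − δ_B)/(δ_A − δ_B) = (-74.5 − (-86.524))/(-72.699 − (-86.524))
f_A = 12.024 / 13.825 = 0.8697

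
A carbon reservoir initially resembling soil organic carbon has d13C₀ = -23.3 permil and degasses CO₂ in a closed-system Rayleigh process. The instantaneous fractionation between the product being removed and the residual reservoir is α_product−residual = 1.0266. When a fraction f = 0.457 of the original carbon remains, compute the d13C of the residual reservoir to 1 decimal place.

Rayleigh residual: δ_res = (δ₀ + 1000)·f^(α−1) − 1000
α − 1 = 0.02660
f^(α−1) = 0.457^(0.02660) = 0.979386
δ_res = (-23.3 + 1000) × 0.979386 − 1000 = 956.566 − 1000 = -43.43 permil

-43.4 permil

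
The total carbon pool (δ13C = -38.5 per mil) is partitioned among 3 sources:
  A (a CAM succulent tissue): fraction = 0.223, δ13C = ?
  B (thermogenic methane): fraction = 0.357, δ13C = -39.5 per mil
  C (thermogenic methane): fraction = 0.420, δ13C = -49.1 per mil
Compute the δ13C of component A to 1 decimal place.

-16.9 per mil

Isotope mass balance: δ_bulk = Σ fᵢ·δᵢ.
-38.5 = 0.223×δ_A + 0.357×(-39.5) + 0.420×(-49.1)
0.223·δ_A = -38.5 − (-34.724) = -3.776
δ_A = -3.776 / 0.223 = -16.93 per mil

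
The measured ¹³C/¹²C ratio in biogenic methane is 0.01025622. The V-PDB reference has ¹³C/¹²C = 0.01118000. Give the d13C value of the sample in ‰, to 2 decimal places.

-82.63‰

d13C = (R_sample / R_standard − 1) × 1000
R_sample / R_standard = 0.01025622 / 0.01118000 = 0.917372
d13C = (0.917372 − 1) × 1000 = -82.628‰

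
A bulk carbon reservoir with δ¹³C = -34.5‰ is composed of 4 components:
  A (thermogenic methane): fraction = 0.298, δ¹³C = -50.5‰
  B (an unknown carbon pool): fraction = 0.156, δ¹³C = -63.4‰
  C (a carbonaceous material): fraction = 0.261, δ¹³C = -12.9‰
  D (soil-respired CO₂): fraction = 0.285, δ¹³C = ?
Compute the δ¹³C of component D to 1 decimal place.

-21.7‰

Isotope mass balance: δ_bulk = Σ fᵢ·δᵢ.
-34.5 = 0.298×(-50.5) + 0.156×(-63.4) + 0.261×(-12.9) + 0.285×δ_D
0.285·δ_D = -34.5 − (-28.306) = -6.194
δ_D = -6.194 / 0.285 = -21.73‰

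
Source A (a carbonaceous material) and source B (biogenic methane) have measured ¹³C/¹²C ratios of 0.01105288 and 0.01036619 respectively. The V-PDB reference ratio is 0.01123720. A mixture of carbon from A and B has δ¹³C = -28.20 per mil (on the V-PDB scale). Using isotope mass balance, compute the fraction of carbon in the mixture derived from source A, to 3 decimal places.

0.807

δ_A = (0.01105288/0.01123720 − 1)×1000 = (0.983597 − 1)×1000 = -16.403 per mil
δ_B = (0.01036619/0.01123720 − 1)×1000 = (0.922489 − 1)×1000 = -77.511 per mil
f_A = (δ_mix − δ_B)/(δ_A − δ_B) = (-28.20 − (-77.511))/(-16.403 − (-77.511))
f_A = 49.311 / 61.109 = 0.8069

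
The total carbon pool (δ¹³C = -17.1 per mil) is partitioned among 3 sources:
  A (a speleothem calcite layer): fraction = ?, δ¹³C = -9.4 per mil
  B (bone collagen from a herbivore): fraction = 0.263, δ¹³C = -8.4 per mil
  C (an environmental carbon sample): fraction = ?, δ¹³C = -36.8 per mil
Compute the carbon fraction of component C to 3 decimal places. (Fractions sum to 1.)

0.291

Let f_C and f_A be the unknown fractions; fractions sum to 1 so f_C + f_A = 0.737.
Mass balance: Σ fᵢ·δᵢ = δ_bulk ⇒ f_C·(-36.8) + f_A·(-9.4) = -17.1 − (-2.209) = -14.891
Substitute f_A = 0.737 − f_C:
f_C·(-36.8 − -9.4) = -14.891 − 0.737×(-9.4) = -7.963
f_C = -7.963 / -27.4 = 0.2906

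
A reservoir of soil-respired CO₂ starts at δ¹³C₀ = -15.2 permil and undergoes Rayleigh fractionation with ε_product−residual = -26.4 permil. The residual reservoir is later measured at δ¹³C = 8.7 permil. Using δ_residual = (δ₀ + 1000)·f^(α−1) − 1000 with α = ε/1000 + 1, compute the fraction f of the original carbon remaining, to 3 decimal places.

α − 1 = ε/1000 = -0.0264
(δ_res + 1000)/(δ₀ + 1000) = (8.7 + 1000)/(-15.2 + 1000) = 1008.7/984.8 = 1.024269
f = 1.024269^(1/-0.0264) = exp(ln(1.024269)/-0.0264) = exp(0.02398/-0.0264)
f = exp(-0.9083) = 0.4032

0.403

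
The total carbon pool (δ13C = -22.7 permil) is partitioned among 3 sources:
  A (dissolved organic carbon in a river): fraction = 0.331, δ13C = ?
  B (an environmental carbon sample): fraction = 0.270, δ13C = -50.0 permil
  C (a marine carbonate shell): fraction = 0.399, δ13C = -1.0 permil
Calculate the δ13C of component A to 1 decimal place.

Isotope mass balance: δ_bulk = Σ fᵢ·δᵢ.
-22.7 = 0.331×δ_A + 0.270×(-50.0) + 0.399×(-1.0)
0.331·δ_A = -22.7 − (-13.899) = -8.801
δ_A = -8.801 / 0.331 = -26.59 permil

-26.6 permil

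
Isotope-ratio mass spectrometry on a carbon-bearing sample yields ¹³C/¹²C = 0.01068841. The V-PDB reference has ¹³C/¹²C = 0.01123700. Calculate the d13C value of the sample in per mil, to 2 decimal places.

-48.82 per mil

d13C = (R_sample / R_standard − 1) × 1000
R_sample / R_standard = 0.01068841 / 0.01123700 = 0.951180
d13C = (0.951180 − 1) × 1000 = -48.820 per mil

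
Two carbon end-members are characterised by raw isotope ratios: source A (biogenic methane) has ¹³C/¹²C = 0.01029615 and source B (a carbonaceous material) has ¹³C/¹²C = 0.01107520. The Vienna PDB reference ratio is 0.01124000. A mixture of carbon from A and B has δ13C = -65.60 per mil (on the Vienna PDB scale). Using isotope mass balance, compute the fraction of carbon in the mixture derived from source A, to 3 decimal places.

0.735

δ_A = (0.01029615/0.01124000 − 1)×1000 = (0.916028 − 1)×1000 = -83.972 per mil
δ_B = (0.01107520/0.01124000 − 1)×1000 = (0.985338 − 1)×1000 = -14.662 per mil
f_A = (δ_mix − δ_B)/(δ_A − δ_B) = (-65.60 − (-14.662))/(-83.972 − (-14.662))
f_A = -50.938 / -69.310 = 0.7349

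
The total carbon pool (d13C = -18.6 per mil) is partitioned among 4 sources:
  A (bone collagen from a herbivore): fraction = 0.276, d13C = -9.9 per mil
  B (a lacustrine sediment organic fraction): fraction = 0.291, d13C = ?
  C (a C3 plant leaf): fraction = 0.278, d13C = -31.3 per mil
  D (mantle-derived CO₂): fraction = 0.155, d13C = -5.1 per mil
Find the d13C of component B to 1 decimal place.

-21.9 per mil

Isotope mass balance: δ_bulk = Σ fᵢ·δᵢ.
-18.6 = 0.276×(-9.9) + 0.291×δ_B + 0.278×(-31.3) + 0.155×(-5.1)
0.291·δ_B = -18.6 − (-12.224) = -6.376
δ_B = -6.376 / 0.291 = -21.91 per mil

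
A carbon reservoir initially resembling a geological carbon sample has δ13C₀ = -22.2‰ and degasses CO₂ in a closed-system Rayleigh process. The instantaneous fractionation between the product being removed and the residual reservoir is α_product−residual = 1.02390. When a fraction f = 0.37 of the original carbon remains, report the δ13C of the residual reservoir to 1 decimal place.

-45.2‰

Rayleigh residual: δ_res = (δ₀ + 1000)·f^(α−1) − 1000
α − 1 = 0.02390
f^(α−1) = 0.37^(0.02390) = 0.976517
δ_res = (-22.2 + 1000) × 0.976517 − 1000 = 954.839 − 1000 = -45.16‰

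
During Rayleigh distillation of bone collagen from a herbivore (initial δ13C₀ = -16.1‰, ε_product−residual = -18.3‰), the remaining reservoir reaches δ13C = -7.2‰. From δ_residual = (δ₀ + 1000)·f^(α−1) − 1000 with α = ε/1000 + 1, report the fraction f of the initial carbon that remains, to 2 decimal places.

α − 1 = ε/1000 = -0.0183
(δ_res + 1000)/(δ₀ + 1000) = (-7.2 + 1000)/(-16.1 + 1000) = 992.8/983.9 = 1.009046
f = 1.009046^(1/-0.0183) = exp(ln(1.009046)/-0.0183) = exp(0.00900/-0.0183)
f = exp(-0.4921) = 0.6114

0.61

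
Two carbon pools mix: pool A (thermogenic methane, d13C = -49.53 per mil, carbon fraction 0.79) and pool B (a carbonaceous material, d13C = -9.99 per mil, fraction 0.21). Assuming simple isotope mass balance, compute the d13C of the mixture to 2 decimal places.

-41.23 per mil

δ_mix = f_A·δ_A + f_B·δ_B
δ_mix = 0.79 × (-49.53) + 0.21 × (-9.99)
δ_mix = -39.129 + -2.098 = -41.227 per mil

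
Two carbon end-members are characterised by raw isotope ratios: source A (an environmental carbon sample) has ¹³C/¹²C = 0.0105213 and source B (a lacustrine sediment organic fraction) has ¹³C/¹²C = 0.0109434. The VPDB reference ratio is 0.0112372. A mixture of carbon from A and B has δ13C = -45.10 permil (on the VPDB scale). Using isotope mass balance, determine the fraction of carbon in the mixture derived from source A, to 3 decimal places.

δ_A = (0.0105213/0.0112372 − 1)×1000 = (0.936292 − 1)×1000 = -63.708 permil
δ_B = (0.0109434/0.0112372 − 1)×1000 = (0.973855 − 1)×1000 = -26.145 permil
f_A = (δ_mix − δ_B)/(δ_A − δ_B) = (-45.10 − (-26.145))/(-63.708 − (-26.145))
f_A = -18.955 / -37.563 = 0.5046

0.505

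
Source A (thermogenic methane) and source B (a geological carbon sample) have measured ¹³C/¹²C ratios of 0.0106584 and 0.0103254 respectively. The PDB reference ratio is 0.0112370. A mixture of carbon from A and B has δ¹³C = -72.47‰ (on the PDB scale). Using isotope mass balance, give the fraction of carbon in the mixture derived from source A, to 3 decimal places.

δ_A = (0.0106584/0.0112370 − 1)×1000 = (0.948509 − 1)×1000 = -51.491‰
δ_B = (0.0103254/0.0112370 − 1)×1000 = (0.918875 − 1)×1000 = -81.125‰
f_A = (δ_mix − δ_B)/(δ_A − δ_B) = (-72.47 − (-81.125))/(-51.491 − (-81.125))
f_A = 8.655 / 29.634 = 0.2921

0.292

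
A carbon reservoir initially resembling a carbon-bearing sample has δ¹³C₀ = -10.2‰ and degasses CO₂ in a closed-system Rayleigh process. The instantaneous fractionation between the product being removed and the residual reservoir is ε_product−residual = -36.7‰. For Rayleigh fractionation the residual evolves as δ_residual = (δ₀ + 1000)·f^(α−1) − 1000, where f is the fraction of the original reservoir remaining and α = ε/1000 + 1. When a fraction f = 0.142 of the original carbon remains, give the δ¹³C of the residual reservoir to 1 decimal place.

Rayleigh residual: δ_res = (δ₀ + 1000)·f^(α−1) − 1000
α = ε/1000 + 1 = 0.96330, so α − 1 = -0.03670
f^(α−1) = 0.142^(-0.03670) = 1.074264
δ_res = (-10.2 + 1000) × 1.074264 − 1000 = 1063.306 − 1000 = 63.31‰

63.3‰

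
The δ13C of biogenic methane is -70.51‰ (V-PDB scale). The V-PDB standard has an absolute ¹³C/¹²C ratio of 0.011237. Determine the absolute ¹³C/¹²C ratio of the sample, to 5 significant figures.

R_sample = R_standard × (δ13C/1000 + 1)
R_sample = 0.011237 × (-70.51/1000 + 1) = 0.011237 × 0.929490
R_sample = 0.0104447

0.010445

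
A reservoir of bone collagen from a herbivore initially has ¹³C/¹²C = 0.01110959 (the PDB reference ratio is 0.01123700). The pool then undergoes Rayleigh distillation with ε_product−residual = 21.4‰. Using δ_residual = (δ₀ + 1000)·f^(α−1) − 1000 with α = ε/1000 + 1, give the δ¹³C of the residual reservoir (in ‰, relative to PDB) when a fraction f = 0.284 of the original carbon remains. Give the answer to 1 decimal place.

-37.6‰

δ₀ = (0.01110959/0.01123700 − 1)×1000 = (0.988662 − 1)×1000 = -11.338‰
α − 1 = ε/1000 = 0.0214
f^(α−1) = 0.284^(0.0214) = 0.973422
δ_res = (-11.338 + 1000) × 0.973422 − 1000 = 962.385 − 1000 = -37.62‰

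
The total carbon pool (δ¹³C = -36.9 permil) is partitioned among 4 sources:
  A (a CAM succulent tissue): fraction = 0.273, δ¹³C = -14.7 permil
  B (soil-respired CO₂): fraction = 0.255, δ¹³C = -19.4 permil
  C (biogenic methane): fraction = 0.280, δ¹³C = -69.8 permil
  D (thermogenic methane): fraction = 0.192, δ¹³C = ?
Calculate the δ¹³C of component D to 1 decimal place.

-43.7 permil

Isotope mass balance: δ_bulk = Σ fᵢ·δᵢ.
-36.9 = 0.273×(-14.7) + 0.255×(-19.4) + 0.280×(-69.8) + 0.192×δ_D
0.192·δ_D = -36.9 − (-28.504) = -8.396
δ_D = -8.396 / 0.192 = -43.73 permil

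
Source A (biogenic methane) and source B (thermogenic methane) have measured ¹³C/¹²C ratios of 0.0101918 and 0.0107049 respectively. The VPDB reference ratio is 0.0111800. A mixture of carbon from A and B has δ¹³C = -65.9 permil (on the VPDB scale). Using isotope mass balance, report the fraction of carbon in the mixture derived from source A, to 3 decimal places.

δ_A = (0.0101918/0.0111800 − 1)×1000 = (0.911610 − 1)×1000 = -88.390 permil
δ_B = (0.0107049/0.0111800 − 1)×1000 = (0.957504 − 1)×1000 = -42.496 permil
f_A = (δ_mix − δ_B)/(δ_A − δ_B) = (-65.9 − (-42.496))/(-88.390 − (-42.496))
f_A = -23.404 / -45.894 = 0.5100

0.510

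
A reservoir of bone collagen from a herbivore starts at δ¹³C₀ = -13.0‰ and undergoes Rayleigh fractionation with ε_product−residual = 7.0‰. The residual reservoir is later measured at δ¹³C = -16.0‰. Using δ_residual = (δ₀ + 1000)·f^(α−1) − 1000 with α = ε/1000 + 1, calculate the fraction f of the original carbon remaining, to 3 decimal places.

α − 1 = ε/1000 = 0.0070
(δ_res + 1000)/(δ₀ + 1000) = (-16.0 + 1000)/(-13.0 + 1000) = 984.0/987.0 = 0.996960
f = 0.996960^(1/0.0070) = exp(ln(0.996960)/0.0070) = exp(-0.00304/0.0070)
f = exp(-0.4349) = 0.6473

0.647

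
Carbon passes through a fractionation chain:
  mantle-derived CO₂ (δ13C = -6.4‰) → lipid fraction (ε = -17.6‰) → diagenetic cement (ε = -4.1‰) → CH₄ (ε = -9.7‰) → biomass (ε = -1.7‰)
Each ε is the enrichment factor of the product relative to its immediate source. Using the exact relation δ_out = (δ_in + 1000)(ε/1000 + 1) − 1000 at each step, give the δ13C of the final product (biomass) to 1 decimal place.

-39.0‰

step 1: δ = (-6.40 + 1000)·(-17.6/1000 + 1) − 1000 = -23.89‰
step 2: δ = (-23.89 + 1000)·(-4.1/1000 + 1) − 1000 = -27.89‰
step 3: δ = (-27.89 + 1000)·(-9.7/1000 + 1) − 1000 = -37.32‰
step 4: δ = (-37.32 + 1000)·(-1.7/1000 + 1) − 1000 = -38.96‰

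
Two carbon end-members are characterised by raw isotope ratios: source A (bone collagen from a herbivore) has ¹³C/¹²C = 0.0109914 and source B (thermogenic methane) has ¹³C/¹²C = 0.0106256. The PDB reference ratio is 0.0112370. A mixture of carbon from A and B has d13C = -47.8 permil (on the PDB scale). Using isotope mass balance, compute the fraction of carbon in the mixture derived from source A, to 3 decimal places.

δ_A = (0.0109914/0.0112370 − 1)×1000 = (0.978144 − 1)×1000 = -21.856 permil
δ_B = (0.0106256/0.0112370 − 1)×1000 = (0.945590 − 1)×1000 = -54.410 permil
f_A = (δ_mix − δ_B)/(δ_A − δ_B) = (-47.8 − (-54.410))/(-21.856 − (-54.410))
f_A = 6.610 / 32.553 = 0.2030

0.203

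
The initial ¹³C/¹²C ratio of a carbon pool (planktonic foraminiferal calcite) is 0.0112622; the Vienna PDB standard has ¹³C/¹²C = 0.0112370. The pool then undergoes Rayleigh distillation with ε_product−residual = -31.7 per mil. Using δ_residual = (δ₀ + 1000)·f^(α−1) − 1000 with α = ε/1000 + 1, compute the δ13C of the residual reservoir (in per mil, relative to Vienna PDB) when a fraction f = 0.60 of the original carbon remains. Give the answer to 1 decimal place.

δ₀ = (0.0112622/0.0112370 − 1)×1000 = (1.002243 − 1)×1000 = 2.243 per mil
α − 1 = ε/1000 = -0.0317
f^(α−1) = 0.60^(-0.0317) = 1.016325
δ_res = (2.243 + 1000) × 1.016325 − 1000 = 1018.604 − 1000 = 18.60 per mil

18.6 per mil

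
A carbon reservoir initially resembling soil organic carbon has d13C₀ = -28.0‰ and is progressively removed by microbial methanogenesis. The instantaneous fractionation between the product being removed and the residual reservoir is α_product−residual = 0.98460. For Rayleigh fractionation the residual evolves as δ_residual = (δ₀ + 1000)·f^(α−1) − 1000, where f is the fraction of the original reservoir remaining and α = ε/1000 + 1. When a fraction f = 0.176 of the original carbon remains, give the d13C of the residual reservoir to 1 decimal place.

-1.6‰

Rayleigh residual: δ_res = (δ₀ + 1000)·f^(α−1) − 1000
α − 1 = -0.01540
f^(α−1) = 0.176^(-0.01540) = 1.027115
δ_res = (-28.0 + 1000) × 1.027115 − 1000 = 998.356 − 1000 = -1.64‰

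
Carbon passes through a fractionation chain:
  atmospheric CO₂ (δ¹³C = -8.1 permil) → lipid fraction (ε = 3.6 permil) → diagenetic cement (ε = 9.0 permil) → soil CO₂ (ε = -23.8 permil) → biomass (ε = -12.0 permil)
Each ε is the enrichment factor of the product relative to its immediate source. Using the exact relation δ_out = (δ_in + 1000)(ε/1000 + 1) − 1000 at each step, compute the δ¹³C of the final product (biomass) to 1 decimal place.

-31.2 permil

step 1: δ = (-8.10 + 1000)·(3.6/1000 + 1) − 1000 = -4.53 permil
step 2: δ = (-4.53 + 1000)·(9.0/1000 + 1) − 1000 = 4.43 permil
step 3: δ = (4.43 + 1000)·(-23.8/1000 + 1) − 1000 = -19.48 permil
step 4: δ = (-19.48 + 1000)·(-12.0/1000 + 1) − 1000 = -31.24 permil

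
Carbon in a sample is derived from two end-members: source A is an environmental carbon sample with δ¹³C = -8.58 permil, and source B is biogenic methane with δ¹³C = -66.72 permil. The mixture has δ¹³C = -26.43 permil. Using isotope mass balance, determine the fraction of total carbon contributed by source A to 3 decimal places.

0.693

δ_mix = f_A·δ_A + (1 − f_A)·δ_B  ⇒  f_A = (δ_mix − δ_B)/(δ_A − δ_B)
f_A = (-26.43 − (-66.72)) / (-8.58 − (-66.72))
f_A = 40.29 / 58.14 = 0.6930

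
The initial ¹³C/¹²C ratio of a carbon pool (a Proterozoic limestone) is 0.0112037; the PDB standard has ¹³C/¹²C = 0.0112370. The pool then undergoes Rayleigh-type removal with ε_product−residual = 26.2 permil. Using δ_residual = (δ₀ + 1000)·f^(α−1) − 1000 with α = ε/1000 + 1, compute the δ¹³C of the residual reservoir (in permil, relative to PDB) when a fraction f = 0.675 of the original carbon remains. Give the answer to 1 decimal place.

-13.2 permil

δ₀ = (0.0112037/0.0112370 − 1)×1000 = (0.997037 − 1)×1000 = -2.963 permil
α − 1 = ε/1000 = 0.0262
f^(α−1) = 0.675^(0.0262) = 0.989755
δ_res = (-2.963 + 1000) × 0.989755 − 1000 = 986.822 − 1000 = -13.18 permil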